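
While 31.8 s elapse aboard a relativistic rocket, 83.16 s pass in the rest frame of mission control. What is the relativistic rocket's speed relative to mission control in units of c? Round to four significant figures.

0.9240c

γ = Δt/Δτ = 83.16/31.8 = 2.6151.
β = √(1 − 1/γ²) = √(1 − 0.146226) = √0.853774 = 0.9240.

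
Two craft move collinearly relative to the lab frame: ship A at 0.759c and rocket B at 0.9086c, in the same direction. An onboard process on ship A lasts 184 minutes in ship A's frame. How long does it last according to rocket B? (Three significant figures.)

Speed of ship A in rocket B's frame: u = (v_A − v_B)/(1 − v_A v_B/c²) = (0.759 − 0.9086)/(1 − 0.759×0.9086) = −0.1496/0.3103726 = −0.482; |u| = 0.482c.
At |u| = 0.482c, γ = (1 − 0.232324)^(−1/2) = 1.1413.
Ship A's interval is proper; time dilation gives Δt_B = γΔτ = 1.1413 × 184 minutes = 210 minutes.

210 minutes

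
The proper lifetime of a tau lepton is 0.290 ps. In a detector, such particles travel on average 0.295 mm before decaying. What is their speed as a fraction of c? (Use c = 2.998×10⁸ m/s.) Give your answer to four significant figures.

0.9592c

d = βγcτ ⇒ βγ = d/(cτ) = 2.950×10^-4 m / (8.6942×10^-5 m) = 3.3931.
β = (βγ)/√(1+(βγ)²) = 3.3931/√12.5131 = 0.9592.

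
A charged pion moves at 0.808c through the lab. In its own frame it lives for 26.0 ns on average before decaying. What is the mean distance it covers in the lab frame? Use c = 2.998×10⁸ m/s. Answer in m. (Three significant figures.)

With β = 0.808, γ = 1/√(1 − 0.808²) = 1/√0.347136 = 1.6973.
Lab-frame lifetime: Δt = γτ = 1.6973 × 26.0 ns = 44.13 ns.
Distance: d = vΔt = 0.808 × 2.998×10⁸ m/s × 4.4130×10^-8 s = 10.7 m.

10.7 m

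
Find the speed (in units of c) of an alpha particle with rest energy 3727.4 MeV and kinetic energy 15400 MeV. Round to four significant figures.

0.9808c

K = (γ−1)mc², so γ = 1 + 15400/3727.4 = 5.1316.
Then v/c = √(1 − γ⁻²) = √(1 − 0.0379747) = √0.9620253 = 0.9808.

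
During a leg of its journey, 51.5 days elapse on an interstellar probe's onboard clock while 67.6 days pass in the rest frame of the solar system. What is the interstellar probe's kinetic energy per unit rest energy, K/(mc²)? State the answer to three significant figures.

0.313

The time-dilation ratio gives γ = 67.6/51.5 = 1.31262.
Since K = (γ−1)mc², K/(mc²) = 1.31262 − 1 = 0.313.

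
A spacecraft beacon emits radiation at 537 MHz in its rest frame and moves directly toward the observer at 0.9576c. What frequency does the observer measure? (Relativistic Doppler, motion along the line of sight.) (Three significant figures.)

3650 MHz

Relativistic Doppler (source moving toward): f_obs = f_src · √((1+β)/(1−β)).
With β = 0.9576: factor = √(1.9576/0.0424) = 6.7948.
f_obs = 537 × 6.7948 = 3650 MHz.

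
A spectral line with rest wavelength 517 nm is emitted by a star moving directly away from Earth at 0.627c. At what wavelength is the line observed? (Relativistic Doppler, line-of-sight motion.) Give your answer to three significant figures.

Relativistic Doppler for wavelength: λ_obs = λ_src · √((1+β)/(1−β)).
With β = 0.627: factor = √(1.627/0.373) = 2.0885.
λ_obs = 517 × 2.0885 = 1080 nm.

1080 nm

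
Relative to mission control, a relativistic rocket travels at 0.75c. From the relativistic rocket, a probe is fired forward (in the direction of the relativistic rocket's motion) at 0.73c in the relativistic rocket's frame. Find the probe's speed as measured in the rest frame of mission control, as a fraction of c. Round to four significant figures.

0.9564c

In units of c, u = (u' + v)/(1 + u'v) with u' = 0.73 and v = 0.75.
Numerator: 0.73 + 0.75 = 1.48. Denominator: 1 + (0.73)(0.75) = 1.5475.
u = 1.48/1.5475 = 0.95638, so the speed is 0.9564c.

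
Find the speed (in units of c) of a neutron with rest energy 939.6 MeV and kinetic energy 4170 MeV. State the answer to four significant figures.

0.9829c

K = (γ−1)mc², so γ = 1 + 4170/939.6 = 5.4381.
Then v/c = √(1 − γ⁻²) = √(1 − 0.0338147) = √0.9661853 = 0.9829.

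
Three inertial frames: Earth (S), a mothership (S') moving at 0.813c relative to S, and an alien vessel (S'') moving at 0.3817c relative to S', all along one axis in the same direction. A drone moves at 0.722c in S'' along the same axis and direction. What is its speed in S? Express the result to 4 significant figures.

0.9852c

Compose velocities in two stages. Stage 1 (into S'): u₁ = (0.722+0.3817)/(1+0.722×0.3817) = 0.86525.
Stage 2 (into S): u = (0.86525+0.813)/(1+0.86525×0.813) = 0.98521, so the speed is 0.9852c.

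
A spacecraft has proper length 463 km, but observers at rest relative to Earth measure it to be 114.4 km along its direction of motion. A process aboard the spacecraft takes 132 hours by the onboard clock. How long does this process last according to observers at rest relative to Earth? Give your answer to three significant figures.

From L = L₀/γ: γ = 463/114.4 = 4.0472.
Δt = γΔτ = 4.0472 × 132 = 534 hours.

534 hours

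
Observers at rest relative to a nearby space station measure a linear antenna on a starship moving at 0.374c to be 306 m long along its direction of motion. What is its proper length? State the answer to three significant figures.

330 m

With β = 0.374, γ = 1/√(1 − 0.374²) = 1/√0.860124 = 1.0783.
Proper length: L₀ = γ·L = 1.0783 × 306 = 330 m.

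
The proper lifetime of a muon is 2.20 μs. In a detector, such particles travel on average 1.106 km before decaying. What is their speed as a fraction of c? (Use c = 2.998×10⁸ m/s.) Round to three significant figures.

0.859c

d = βγcτ ⇒ βγ = d/(cτ) = 1106 m / (659.56 m) = 1.6769.
β = (βγ)/√(1+(βγ)²) = 1.6769/√3.81199 = 0.859.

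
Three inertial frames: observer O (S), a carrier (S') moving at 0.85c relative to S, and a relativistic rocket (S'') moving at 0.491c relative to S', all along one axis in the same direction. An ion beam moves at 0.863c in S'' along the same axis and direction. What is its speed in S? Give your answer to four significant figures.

First combine the ion beam and relativistic rocket (S''→S'): u₁ = (0.863 + 0.491)/(1 + 0.863×0.491) = 1.354/1.423733 = 0.95102.
Then combine with the carrier (S'→S): u = (0.95102 + 0.85)/(1 + 0.95102×0.85) = 1.80102/1.808367 = 0.99594.

0.9959c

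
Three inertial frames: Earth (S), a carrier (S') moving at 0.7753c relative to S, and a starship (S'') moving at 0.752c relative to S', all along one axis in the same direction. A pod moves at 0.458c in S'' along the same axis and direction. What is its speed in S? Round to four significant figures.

0.9868c

Compose velocities in two stages. Stage 1 (into S'): u₁ = (0.458+0.752)/(1+0.458×0.752) = 0.90002.
Stage 2 (into S): u = (0.90002+0.7753)/(1+0.90002×0.7753) = 0.98677, so the speed is 0.9868c.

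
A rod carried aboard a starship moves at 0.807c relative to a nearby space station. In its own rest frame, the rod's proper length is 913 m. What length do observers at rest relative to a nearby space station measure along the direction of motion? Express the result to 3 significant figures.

With β = 0.807, γ = 1/√(1 − 0.807²) = 1/√0.348751 = 1.6933.
Along the direction of motion the measured length is L₀/γ = 913/1.6933 = 539 m.

539 m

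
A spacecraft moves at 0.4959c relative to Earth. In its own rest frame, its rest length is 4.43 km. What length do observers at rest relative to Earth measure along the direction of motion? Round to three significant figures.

3.85 km

γ = 1/√(1 − β²) = 1/√(1 − 0.24591681) = 1/√0.75408319 = 1/0.86838 = 1.1516.
Length contraction: L = L₀/γ = 4.43/1.1516 = 3.85 km.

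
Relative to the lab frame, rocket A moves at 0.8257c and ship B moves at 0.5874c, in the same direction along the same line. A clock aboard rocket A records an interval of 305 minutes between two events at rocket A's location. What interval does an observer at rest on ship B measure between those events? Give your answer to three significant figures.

344 minutes

Speed of rocket A in ship B's frame: u = (v_A − v_B)/(1 − v_A v_B/c²) = (0.8257 − 0.5874)/(1 − 0.8257×0.5874) = 0.2383/0.51498382 = 0.46273; |u| = 0.46273c.
γ for this relative speed: γ = 1/√(1 − 0.214119) = 1.128.
Rocket A's interval is proper; time dilation gives Δt_B = γΔτ = 1.128 × 305 minutes = 344 minutes.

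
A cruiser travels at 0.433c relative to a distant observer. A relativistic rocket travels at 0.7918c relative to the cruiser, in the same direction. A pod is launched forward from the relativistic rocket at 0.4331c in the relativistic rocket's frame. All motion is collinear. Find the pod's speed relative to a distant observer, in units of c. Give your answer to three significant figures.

0.964c

Apply u = (u'+v)/(1+u'v) twice. Pod in the cruiser frame: (0.4331+0.7918)/(1+0.4331·0.7918) = 1.2249/1.34292858 = 0.91211c.
That velocity, transformed to the rest frame of a distant observer: (0.91211+0.433)/(1+0.91211·0.433) = 1.34511/1.39494363 = 0.96428c.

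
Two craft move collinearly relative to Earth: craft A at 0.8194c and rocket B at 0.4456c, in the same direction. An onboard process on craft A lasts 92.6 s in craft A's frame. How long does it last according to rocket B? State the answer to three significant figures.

Transform craft A's velocity into rocket B's frame: (0.8194 − 0.4456)/(1 − 0.8194·0.4456) = 0.3738/0.63487536, so the relative speed is 0.58878c.
At |u| = 0.58878c, γ = (1 − 0.346662)^(−1/2) = 1.2372.
Craft A's interval is proper; time dilation gives Δt_B = γΔτ = 1.2372 × 92.6 s = 115 s.

115 s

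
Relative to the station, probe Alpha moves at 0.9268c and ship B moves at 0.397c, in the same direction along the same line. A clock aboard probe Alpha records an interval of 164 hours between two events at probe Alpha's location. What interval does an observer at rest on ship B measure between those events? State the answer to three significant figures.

Transform probe Alpha's velocity into ship B's frame: (0.9268 − 0.397)/(1 − 0.9268·0.397) = 0.5298/0.6320604, so the relative speed is 0.83821c.
γ for this relative speed: γ = 1/√(1 − 0.702596) = 1.8337.
Probe Alpha's interval is proper; time dilation gives Δt_B = γΔτ = 1.8337 × 164 hours = 301 hours.

301 hours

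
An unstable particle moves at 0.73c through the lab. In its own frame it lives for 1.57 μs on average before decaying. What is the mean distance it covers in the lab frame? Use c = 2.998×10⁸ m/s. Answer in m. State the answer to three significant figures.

Lorentz factor: γ = (1 − 0.5329)^(−1/2) = 1.4632.
Lab-frame lifetime: Δt = γτ = 1.4632 × 1.57 μs = 2.2972 μs.
Distance: d = vΔt = 0.73 × 2.998×10⁸ m/s × 2.2972×10^-6 s = 503 m.

503 m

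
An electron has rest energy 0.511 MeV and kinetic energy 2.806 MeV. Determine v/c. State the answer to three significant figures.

γ = 1 + K/(mc²) = 1 + 2.806/0.511 = 6.4912.
β = √(1 − 1/γ²) = √(1 − 0.0237329) = √0.9762671 = 0.988.

0.988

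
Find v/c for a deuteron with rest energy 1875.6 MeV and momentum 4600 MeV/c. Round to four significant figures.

βγ = pc/(mc²) = 4600/1875.6 = 2.4525.
Since γ² = 1 + (βγ)² = 7.01476, γ = √7.01476 = 2.64854, and β = (βγ)/γ = 2.4525/2.64854 = 0.9260.

0.9260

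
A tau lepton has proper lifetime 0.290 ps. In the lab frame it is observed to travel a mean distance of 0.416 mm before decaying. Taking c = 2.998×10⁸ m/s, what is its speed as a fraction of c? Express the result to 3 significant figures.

0.979c

Lab distance = (lab lifetime)·v = γτ·βc, so βγ = d/(cτ) = 4.160×10^-4/(2.998×10⁸ × 2.900×10^-13) = 4.7848.
With βγ = 4.7848: γ² = 1 + (βγ)² = 23.8943, and β = (βγ)/γ = 4.7848/4.88818 = 0.979.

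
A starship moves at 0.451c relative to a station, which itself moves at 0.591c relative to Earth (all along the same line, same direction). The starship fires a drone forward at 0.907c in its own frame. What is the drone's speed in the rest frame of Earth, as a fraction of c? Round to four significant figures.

0.9906c

Compose velocities in two stages. Stage 1 (into S'): u₁ = (0.907+0.451)/(1+0.907×0.451) = 0.96377.
Stage 2 (into S): u = (0.96377+0.591)/(1+0.96377×0.591) = 0.99056, so the speed is 0.9906c.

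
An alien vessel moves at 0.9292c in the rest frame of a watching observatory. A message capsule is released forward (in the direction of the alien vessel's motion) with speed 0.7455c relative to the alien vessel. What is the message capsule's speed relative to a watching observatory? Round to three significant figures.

In units of c, u = (u' + v)/(1 + u'v) with u' = 0.7455 and v = 0.9292.
Numerator: 0.7455 + 0.9292 = 1.6747. Denominator: 1 + (0.7455)(0.9292) = 1.6927186.
u = 1.6747/1.6927186 = 0.98936, so the speed is 0.989c.

0.989c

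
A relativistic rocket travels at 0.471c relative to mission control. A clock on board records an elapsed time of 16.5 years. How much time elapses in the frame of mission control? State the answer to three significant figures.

With β = 0.471, γ = 1/√(1 − 0.471²) = 1/√0.778159 = 1.1336.
Time dilation: Δt = γ·Δτ = 1.1336 × 16.5 = 18.7 years.

18.7 years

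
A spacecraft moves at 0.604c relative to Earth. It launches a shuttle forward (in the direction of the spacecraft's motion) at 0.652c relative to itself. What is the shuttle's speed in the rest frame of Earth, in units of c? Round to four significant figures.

Relativistic velocity addition: u = (u' + v)/(1 + u'v/c²), with u' = 0.652c and v = 0.604c.
Numerator: 0.652 + 0.604 = 1.256. Denominator: 1 + (0.652)(0.604) = 1.393808.
u = 1.256/1.393808 = 0.90113, so the speed is 0.9011c.

0.9011c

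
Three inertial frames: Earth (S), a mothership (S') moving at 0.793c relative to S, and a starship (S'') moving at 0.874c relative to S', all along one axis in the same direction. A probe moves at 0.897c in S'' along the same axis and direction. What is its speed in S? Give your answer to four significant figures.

0.9992c

Compose velocities in two stages. Stage 1 (into S'): u₁ = (0.897+0.874)/(1+0.897×0.874) = 0.99273.
Stage 2 (into S): u = (0.99273+0.793)/(1+0.99273×0.793) = 0.99916, so the speed is 0.9992c.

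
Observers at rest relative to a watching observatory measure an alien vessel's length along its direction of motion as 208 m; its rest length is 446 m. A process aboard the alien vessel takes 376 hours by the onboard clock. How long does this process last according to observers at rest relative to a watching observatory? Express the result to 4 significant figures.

Length contraction gives γ = L₀/L = 446/208 = 2.14423.
Δt = γΔτ = 2.14423 × 376 = 806.2 hours.

806.2 hours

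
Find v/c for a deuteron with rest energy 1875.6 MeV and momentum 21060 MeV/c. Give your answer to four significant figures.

pc/(mc²) = 21060/1875.6 = 11.228 = βγ = β/√(1−β²).
So β² = x²/(1 + x²) with x = 11.228: x² = 126.068, β² = 126.068/127.068 = 0.99213, β = 0.9961.

0.9961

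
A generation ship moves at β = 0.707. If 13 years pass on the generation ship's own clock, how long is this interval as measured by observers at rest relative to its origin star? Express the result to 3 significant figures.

18.4 years

γ = 1/√(1 − β²) = 1/√(1 − 0.499849) = 1/√0.500151 = 1/0.707214 = 1.414.
The onboard clock measures proper time, so the interval in the rest frame of its origin star is dilated: Δt = γ·Δτ = 1.414 × 13 years = 18.4 years.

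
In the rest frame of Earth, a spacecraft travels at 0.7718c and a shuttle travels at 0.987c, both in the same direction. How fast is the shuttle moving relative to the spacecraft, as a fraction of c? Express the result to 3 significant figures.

Transform to the spacecraft's frame: u' = (u − v)/(1 − uv/c²).
u' = (0.987 − 0.7718)/(1 − 0.987×0.7718) = 0.2152/0.2382334 = 0.90332.
Speed in the spacecraft's frame: 0.903c (in the same direction).

0.903c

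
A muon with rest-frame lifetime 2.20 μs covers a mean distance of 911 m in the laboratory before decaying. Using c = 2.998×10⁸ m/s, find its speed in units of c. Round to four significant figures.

0.8100c

d = βγcτ ⇒ βγ = d/(cτ) = 911.0 m / (659.56 m) = 1.3812.
β = (βγ)/√(1+(βγ)²) = 1.3812/√2.90771 = 0.8100.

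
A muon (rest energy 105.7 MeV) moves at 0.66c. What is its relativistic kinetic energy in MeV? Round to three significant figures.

γ = 1/√(1 − β²) = 1/√(1 − 0.4356) = 1/√0.5644 = 1/0.751266 = 1.33109.
Kinetic energy: K = (γ − 1)mc² = (1.33109 − 1) × 105.7 MeV = 0.33109 × 105.7 = 35.0 MeV.

35.0 MeV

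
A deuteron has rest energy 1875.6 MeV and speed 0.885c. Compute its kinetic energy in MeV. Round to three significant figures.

2150 MeV

With β = 0.885, γ = 1/√(1 − 0.885²) = 1/√0.216775 = 2.1478.
Kinetic energy: K = (γ − 1)mc² = (2.1478 − 1) × 1875.6 MeV = 1.1478 × 1875.6 = 2150 MeV.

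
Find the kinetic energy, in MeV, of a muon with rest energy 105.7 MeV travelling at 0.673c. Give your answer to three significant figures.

β² = 0.452929, so γ = 1/√0.547071 = 1.352.
Kinetic energy: K = (γ − 1)mc² = (1.352 − 1) × 105.7 MeV = 0.352 × 105.7 = 37.2 MeV.

37.2 MeV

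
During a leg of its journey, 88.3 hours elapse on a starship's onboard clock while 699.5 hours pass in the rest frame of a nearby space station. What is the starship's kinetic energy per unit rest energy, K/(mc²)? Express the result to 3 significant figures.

The time-dilation ratio gives γ = 699.5/88.3 = 7.92186.
K/(mc²) = γ − 1 = 7.92186 − 1 = 6.92.

6.92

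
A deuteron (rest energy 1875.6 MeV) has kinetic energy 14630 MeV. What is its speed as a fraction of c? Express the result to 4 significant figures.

0.9935c

γ = 1 + K/(mc²) = 1 + 14630/1875.6 = 8.8002.
β = √(1 − 1/γ²) = √(1 − 0.0129126) = √0.9870874 = 0.9935.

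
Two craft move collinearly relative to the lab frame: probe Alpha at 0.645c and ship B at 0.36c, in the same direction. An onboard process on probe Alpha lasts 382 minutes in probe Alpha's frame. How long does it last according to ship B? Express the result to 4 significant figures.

411.4 minutes

The velocity of probe Alpha relative to ship B is (0.645 − 0.36)c / (1 − 0.645×0.36) = 0.37119c; relative speed 0.37119c.
At |u| = 0.37119c, γ = (1 − 0.137782)^(−1/2) = 1.0769.
The clock on probe Alpha records proper time, so ship B measures Δt = γΔτ = 1.0769 × 382 = 411.4 minutes.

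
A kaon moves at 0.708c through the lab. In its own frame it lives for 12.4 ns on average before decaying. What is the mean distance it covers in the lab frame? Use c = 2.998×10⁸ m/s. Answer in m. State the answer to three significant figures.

β² = 0.501264, so γ = 1/√0.498736 = 1.416.
Lab-frame lifetime: Δt = γτ = 1.416 × 12.4 ns = 17.558 ns.
Distance: d = vΔt = 0.708 × 2.998×10⁸ m/s × 1.7558×10^-8 s = 3.73 m.

3.73 m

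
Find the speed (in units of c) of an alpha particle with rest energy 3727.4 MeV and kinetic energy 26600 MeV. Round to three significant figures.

0.992c

γ = 1 + K/(mc²) = 1 + 26600/3727.4 = 8.1363.
β = √(1 − 1/γ²) = √(1 − 0.0151059) = √0.9848941 = 0.992.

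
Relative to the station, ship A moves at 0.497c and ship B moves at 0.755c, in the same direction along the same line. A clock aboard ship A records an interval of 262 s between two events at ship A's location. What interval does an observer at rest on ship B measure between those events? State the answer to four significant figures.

Transform ship A's velocity into ship B's frame: (0.497 − 0.755)/(1 − 0.497·0.755) = −0.258/0.624765, so the relative speed is 0.41296c.
At |u| = 0.41296c, γ = (1 − 0.170536)^(−1/2) = 1.098.
Ship A's interval is proper; time dilation gives Δt_B = γΔτ = 1.098 × 262 s = 287.7 s.

287.7 s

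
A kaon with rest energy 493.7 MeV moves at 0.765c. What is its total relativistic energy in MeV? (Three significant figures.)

767 MeV

β² = 0.585225, so γ = 1/√0.414775 = 1.5527.
Total energy: E = γmc² = 1.5527 × 493.7 MeV = 767 MeV.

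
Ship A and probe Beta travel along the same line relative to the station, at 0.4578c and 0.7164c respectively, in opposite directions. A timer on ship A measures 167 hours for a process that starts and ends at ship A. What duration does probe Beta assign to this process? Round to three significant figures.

358 hours

Transform ship A's velocity into probe Beta's frame: (0.4578 + 0.7164)/(1 + 0.4578·0.7164) = 1.1742/1.32796792, so the relative speed is 0.88421c.
At |u| = 0.88421c, γ = (1 − 0.781827)^(−1/2) = 2.1409.
The clock on ship A records proper time, so probe Beta measures Δt = γΔτ = 2.1409 × 167 = 358 hours.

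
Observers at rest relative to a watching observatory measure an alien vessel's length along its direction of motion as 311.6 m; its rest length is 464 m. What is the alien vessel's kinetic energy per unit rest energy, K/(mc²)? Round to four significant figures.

γ = L₀/L = 464/311.6 = 1.48909.
Since K = (γ−1)mc², K/(mc²) = 1.48909 − 1 = 0.4891.

0.4891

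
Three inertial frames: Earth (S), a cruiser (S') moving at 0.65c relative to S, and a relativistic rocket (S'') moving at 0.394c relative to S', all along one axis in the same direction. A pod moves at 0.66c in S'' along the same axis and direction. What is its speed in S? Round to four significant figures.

Apply u = (u'+v)/(1+u'v) twice. Pod in the cruiser frame: (0.66+0.394)/(1+0.66·0.394) = 1.054/1.26004 = 0.83648c.
That velocity, transformed to the rest frame of Earth: (0.83648+0.65)/(1+0.83648·0.65) = 1.48648/1.543712 = 0.96293c.

0.9629c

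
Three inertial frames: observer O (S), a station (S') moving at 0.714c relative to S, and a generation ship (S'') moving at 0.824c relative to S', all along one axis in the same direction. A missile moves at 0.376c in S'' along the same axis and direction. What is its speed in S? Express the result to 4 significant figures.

Compose velocities in two stages. Stage 1 (into S'): u₁ = (0.376+0.824)/(1+0.376×0.824) = 0.91615.
Stage 2 (into S): u = (0.91615+0.714)/(1+0.91615×0.714) = 0.9855, so the speed is 0.9855c.

0.9855c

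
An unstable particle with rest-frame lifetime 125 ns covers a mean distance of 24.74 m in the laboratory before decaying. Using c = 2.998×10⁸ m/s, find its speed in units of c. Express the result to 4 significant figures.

Let x = d/(cτ) = 24.74 m / (2.998×10⁸ m/s × 1.250×10^-7 s) = 0.66017. Since d = βγcτ, x = βγ = β/√(1−β²).
Solving: β² = x²/(1+x²) = 0.435824/1.435824 = 0.303536, so β = 0.5509.

0.5509c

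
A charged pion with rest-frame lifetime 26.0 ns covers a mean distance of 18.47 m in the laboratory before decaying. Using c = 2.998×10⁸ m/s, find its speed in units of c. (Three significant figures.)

0.921c

Lab distance = (lab lifetime)·v = γτ·βc, so βγ = d/(cτ) = 18.47/(2.998×10⁸ × 2.600×10^-8) = 2.3695.
With βγ = 2.3695: γ² = 1 + (βγ)² = 6.61453, and β = (βγ)/γ = 2.3695/2.57187 = 0.921.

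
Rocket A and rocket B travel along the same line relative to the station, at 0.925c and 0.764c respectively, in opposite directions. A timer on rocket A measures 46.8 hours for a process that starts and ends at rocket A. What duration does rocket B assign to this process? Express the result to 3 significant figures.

326 hours

Transform rocket A's velocity into rocket B's frame: (0.925 + 0.764)/(1 + 0.925·0.764) = 1.689/1.7067, so the relative speed is 0.98963c.
γ for this relative speed: γ = 1/√(1 − 0.979368) = 6.9619.
The clock on rocket A records proper time, so rocket B measures Δt = γΔτ = 6.9619 × 46.8 = 326 hours.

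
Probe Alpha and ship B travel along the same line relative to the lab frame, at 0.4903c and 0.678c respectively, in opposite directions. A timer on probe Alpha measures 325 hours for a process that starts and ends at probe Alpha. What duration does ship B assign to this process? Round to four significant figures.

The velocity of probe Alpha relative to ship B is (0.4903 + 0.678)c / (1 + 0.4903×0.678) = 0.87682c; relative speed 0.87682c.
γ for this relative speed: γ = 1/√(1 − 0.768813) = 2.0798.
Probe Alpha's interval is proper; time dilation gives Δt_B = γΔτ = 2.0798 × 325 hours = 675.9 hours.

675.9 hours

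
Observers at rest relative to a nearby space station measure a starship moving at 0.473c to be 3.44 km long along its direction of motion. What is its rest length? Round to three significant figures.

3.90 km

With β = 0.473, γ = 1/√(1 − 0.473²) = 1/√0.776271 = 1.135.
Proper length: L₀ = γ·L = 1.135 × 3.44 = 3.90 km.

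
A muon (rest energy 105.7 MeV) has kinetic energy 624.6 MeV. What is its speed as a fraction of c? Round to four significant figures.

γ = 1 + K/(mc²) = 1 + 624.6/105.7 = 6.9092.
β = √(1 − 1/γ²) = √(1 − 0.0209481) = √0.9790519 = 0.9895.

0.9895c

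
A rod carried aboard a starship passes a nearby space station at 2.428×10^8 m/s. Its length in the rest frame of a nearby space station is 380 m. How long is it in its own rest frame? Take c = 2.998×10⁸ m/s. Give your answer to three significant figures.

648 m

β = v/c = (2.428×10^8 m/s)/(2.998×10⁸ m/s) = 0.809873.
γ = 1/√(1 − β²) = 1/√(1 − 0.6558943) = 1/√0.3441057 = 1/0.586605 = 1.7047.
Proper length: L₀ = γ·L = 1.7047 × 380 = 648 m.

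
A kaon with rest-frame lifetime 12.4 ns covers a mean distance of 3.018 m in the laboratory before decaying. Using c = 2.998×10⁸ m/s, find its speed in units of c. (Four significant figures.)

0.6303c

d = βγcτ ⇒ βγ = d/(cτ) = 3.018 m / (3.71752 m) = 0.81183.
β = (βγ)/√(1+(βγ)²) = 0.81183/√1.659068 = 0.6303.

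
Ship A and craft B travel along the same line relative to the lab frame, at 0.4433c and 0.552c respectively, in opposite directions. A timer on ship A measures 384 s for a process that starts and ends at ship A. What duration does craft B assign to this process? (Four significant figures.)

639.5 s

The velocity of ship A relative to craft B is (0.4433 + 0.552)c / (1 + 0.4433×0.552) = 0.79963c; relative speed 0.79963c.
At |u| = 0.79963c, γ = (1 − 0.639408)^(−1/2) = 1.6653.
Ship A's interval is proper; time dilation gives Δt_B = γΔτ = 1.6653 × 384 s = 639.5 s.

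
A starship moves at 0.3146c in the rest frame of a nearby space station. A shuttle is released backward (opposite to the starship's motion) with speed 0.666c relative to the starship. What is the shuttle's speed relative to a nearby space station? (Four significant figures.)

0.4445c

In units of c, u = (u' + v)/(1 + u'v) with u' = −0.666 and v = 0.3146.
Numerator: −0.666 + 0.3146 = −0.3514. Denominator: 1 + (−0.666)(0.3146) = 0.7904764.
u = −0.3514/0.7904764 = −0.44454, so the speed is 0.4445c.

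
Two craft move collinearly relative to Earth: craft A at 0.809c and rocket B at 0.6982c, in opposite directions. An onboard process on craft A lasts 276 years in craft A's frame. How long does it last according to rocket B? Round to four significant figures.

1026 years

The velocity of craft A relative to rocket B is (0.809 + 0.6982)c / (1 + 0.809×0.6982) = 0.96316c; relative speed 0.96316c.
At |u| = 0.96316c, γ = (1 − 0.927677)^(−1/2) = 3.7184.
The clock on craft A records proper time, so rocket B measures Δt = γΔτ = 3.7184 × 276 = 1026 years.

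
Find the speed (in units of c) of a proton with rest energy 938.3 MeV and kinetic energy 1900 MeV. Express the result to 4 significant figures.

K = (γ−1)mc², so γ = 1 + 1900/938.3 = 3.0249.
Then v/c = √(1 − γ⁻²) = √(1 − 0.109289) = √0.890711 = 0.9438.

0.9438c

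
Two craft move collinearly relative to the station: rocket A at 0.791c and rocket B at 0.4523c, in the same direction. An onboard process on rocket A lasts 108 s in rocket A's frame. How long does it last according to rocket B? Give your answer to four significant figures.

127.1 s

Speed of rocket A in rocket B's frame: u = (v_A − v_B)/(1 − v_A v_B/c²) = (0.791 − 0.4523)/(1 − 0.791×0.4523) = 0.3387/0.6422307 = 0.52738; |u| = 0.52738c.
At |u| = 0.52738c, γ = (1 − 0.27813)^(−1/2) = 1.177.
The clock on rocket A records proper time, so rocket B measures Δt = γΔτ = 1.177 × 108 = 127.1 s.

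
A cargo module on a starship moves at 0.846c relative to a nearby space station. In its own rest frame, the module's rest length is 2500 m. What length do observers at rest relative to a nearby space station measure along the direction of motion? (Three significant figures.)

1330 m

γ = 1/√(1 − β²) = 1/√(1 − 0.715716) = 1/√0.284284 = 1/0.533183 = 1.8755.
Along the direction of motion the measured length is L₀/γ = 2500/1.8755 = 1330 m.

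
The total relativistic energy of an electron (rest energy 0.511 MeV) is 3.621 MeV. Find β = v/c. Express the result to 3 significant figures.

Total energy E = γmc² gives γ = 3.621/0.511 = 7.0861.
Hence β = √(1 − 1/γ²) = √(1 − 0.0199152) = √0.9800848 = 0.990.

0.990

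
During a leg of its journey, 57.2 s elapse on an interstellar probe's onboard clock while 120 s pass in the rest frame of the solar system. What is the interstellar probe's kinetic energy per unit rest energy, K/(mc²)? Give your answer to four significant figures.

1.098

The time-dilation ratio gives γ = 120/57.2 = 2.0979.
K/(mc²) = γ − 1 = 2.0979 − 1 = 1.098.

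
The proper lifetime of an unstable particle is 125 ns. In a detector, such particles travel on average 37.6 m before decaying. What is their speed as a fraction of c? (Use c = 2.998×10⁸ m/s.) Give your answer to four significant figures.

Let x = d/(cτ) = 37.60 m / (2.998×10⁸ m/s × 1.250×10^-7 s) = 1.0033. Since d = βγcτ, x = βγ = β/√(1−β²).
Solving: β² = x²/(1+x²) = 1.00661/2.00661 = 0.501647, so β = 0.7083.

0.7083c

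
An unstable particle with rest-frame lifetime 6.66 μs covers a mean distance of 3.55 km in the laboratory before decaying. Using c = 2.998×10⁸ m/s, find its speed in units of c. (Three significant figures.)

0.872c

Lab distance = (lab lifetime)·v = γτ·βc, so βγ = d/(cτ) = 3550/(2.998×10⁸ × 6.660×10^-6) = 1.778.
With βγ = 1.778: γ² = 1 + (βγ)² = 4.16128, and β = (βγ)/γ = 1.778/2.03992 = 0.872.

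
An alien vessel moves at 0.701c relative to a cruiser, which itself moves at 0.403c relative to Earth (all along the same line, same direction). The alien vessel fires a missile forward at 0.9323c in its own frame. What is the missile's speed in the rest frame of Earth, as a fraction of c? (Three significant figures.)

0.995c

Apply u = (u'+v)/(1+u'v) twice. Missile in the cruiser frame: (0.9323+0.701)/(1+0.9323·0.701) = 1.6333/1.6535423 = 0.98776c.
That velocity, transformed to the rest frame of Earth: (0.98776+0.403)/(1+0.98776·0.403) = 1.39076/1.39806728 = 0.99477c.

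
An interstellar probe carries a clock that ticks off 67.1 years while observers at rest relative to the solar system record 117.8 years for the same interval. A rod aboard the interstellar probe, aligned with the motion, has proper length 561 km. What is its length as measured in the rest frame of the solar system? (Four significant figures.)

319.6 km

The time-dilation ratio gives γ = 117.8/67.1 = 1.75559.
L = L₀/γ = 561/1.75559 = 319.6 km.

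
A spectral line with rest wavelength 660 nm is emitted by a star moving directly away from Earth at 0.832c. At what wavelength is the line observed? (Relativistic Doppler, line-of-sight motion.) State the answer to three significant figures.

Relativistic Doppler for wavelength: λ_obs = λ_src · √((1+β)/(1−β)).
With β = 0.832: factor = √(1.832/0.168) = 3.3022.
λ_obs = 660 × 3.3022 = 2180 nm.

2180 nm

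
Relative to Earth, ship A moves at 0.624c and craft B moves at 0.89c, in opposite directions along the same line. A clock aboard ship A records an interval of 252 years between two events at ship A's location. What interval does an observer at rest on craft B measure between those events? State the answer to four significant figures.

Speed of ship A in craft B's frame: u = (v_A + v_B)/(1 + v_A v_B/c²) = (0.624 + 0.89)/(1 + 0.624×0.89) = 1.514/1.55536 = 0.97341; |u| = 0.97341c.
At |u| = 0.97341c, γ = (1 − 0.947527)^(−1/2) = 4.3655.
Ship A's interval is proper; time dilation gives Δt_B = γΔτ = 4.3655 × 252 years = 1100 years.

1100 years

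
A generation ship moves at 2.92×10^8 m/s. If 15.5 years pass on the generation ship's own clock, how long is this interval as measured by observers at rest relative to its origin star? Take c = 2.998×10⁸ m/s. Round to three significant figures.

68.4 years

β = v/c = (2.92×10^8 m/s)/(2.998×10⁸ m/s) = 0.973983.
γ = 1/√(1 − β²) = 1/√(1 − 0.9486429) = 1/√0.05135712 = 1/0.226621 = 4.4127.
The onboard clock measures proper time, so the interval in the rest frame of its origin star is dilated: Δt = γ·Δτ = 4.4127 × 15.5 years = 68.4 years.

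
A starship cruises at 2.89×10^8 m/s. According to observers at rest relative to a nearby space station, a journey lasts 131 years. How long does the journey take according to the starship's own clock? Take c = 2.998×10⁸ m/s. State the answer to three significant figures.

β = v/c = (2.89×10^8 m/s)/(2.998×10⁸ m/s) = 0.963976.
γ = 1/√(1 − β²) = 1/√(1 − 0.9292497) = 1/√0.07075027 = 1/0.265989 = 3.7596.
The starship's clock runs slow as seen from a nearby space station, so Δτ = Δt/γ = 131/3.7596 = 34.8 years.

34.8 years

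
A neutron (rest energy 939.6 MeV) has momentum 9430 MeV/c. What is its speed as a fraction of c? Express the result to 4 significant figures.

βγ = pc/(mc²) = 9430/939.6 = 10.036.
Since γ² = 1 + (βγ)² = 101.721, γ = √101.721 = 10.0857, and β = (βγ)/γ = 10.036/10.0857 = 0.9951.

0.9951c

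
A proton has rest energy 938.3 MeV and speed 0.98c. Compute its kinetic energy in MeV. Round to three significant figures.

γ = 1/√(1 − β²) = 1/√(1 − 0.9604) = 1/√0.0396 = 1/0.198997 = 5.0252.
Kinetic energy: K = (γ − 1)mc² = (5.0252 − 1) × 938.3 MeV = 4.0252 × 938.3 = 3780 MeV.

3780 MeV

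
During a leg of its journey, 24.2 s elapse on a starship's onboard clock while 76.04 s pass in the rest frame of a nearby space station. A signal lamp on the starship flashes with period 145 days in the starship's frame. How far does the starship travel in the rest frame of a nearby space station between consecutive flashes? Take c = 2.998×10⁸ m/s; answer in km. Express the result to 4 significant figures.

γ = Δt/Δτ = 76.04/24.2 = 3.14215.
β = √(1 − 1/γ²) = 0.94801. Lab-frame period = γτ = 3.14215×145 days = 455.61 days. Distance = βc × γτ = 0.94801 × 2.998×10⁸ m/s × 39364704 s = 1.1188×10^16 m = 1.119×10^13 km.

1.119×10^13 km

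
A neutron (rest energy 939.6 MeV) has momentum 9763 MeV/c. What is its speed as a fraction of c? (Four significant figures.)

0.9954c

pc/(mc²) = 9763/939.6 = 10.391 = βγ = β/√(1−β²).
So β² = x²/(1 + x²) with x = 10.391: x² = 107.973, β² = 107.973/108.973 = 0.990823, β = 0.9954.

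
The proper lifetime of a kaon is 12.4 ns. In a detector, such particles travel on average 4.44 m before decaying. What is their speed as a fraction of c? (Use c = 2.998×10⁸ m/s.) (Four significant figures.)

Let x = d/(cτ) = 4.440 m / (2.998×10⁸ m/s × 1.240×10^-8 s) = 1.1943. Since d = βγcτ, x = βγ = β/√(1−β²).
Solving: β² = x²/(1+x²) = 1.42635/2.42635 = 0.587858, so β = 0.7667.

0.7667c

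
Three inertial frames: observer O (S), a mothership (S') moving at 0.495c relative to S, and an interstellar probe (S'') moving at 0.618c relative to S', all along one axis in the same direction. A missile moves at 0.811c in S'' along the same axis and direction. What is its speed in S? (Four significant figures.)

Compose velocities in two stages. Stage 1 (into S'): u₁ = (0.811+0.618)/(1+0.811×0.618) = 0.95191.
Stage 2 (into S): u = (0.95191+0.495)/(1+0.95191×0.495) = 0.98349, so the speed is 0.9835c.

0.9835c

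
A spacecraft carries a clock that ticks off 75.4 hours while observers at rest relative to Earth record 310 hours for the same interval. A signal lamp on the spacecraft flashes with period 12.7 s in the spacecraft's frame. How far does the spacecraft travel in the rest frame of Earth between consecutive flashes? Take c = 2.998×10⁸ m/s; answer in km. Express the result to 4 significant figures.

From Δt = γΔτ: γ = 310/75.4 = 4.11141.
β = √(1 − 1/γ²) = 0.96997. Lab-frame period = γτ = 4.11141×12.7 s = 52.215 s. Distance = βc × γτ = 0.96997 × 2.998×10⁸ m/s × 52.215 s = 1.5184×10^10 m = 1.518×10^7 km.

1.518×10^7 km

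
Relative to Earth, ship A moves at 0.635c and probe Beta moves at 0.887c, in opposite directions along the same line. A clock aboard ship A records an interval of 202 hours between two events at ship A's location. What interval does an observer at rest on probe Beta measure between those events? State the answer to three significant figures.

Transform ship A's velocity into probe Beta's frame: (0.635 + 0.887)/(1 + 0.635·0.887) = 1.522/1.563245, so the relative speed is 0.97362c.
At |u| = 0.97362c, γ = (1 − 0.947936)^(−1/2) = 4.3826.
The clock on ship A records proper time, so probe Beta measures Δt = γΔτ = 4.3826 × 202 = 885 hours.

885 hours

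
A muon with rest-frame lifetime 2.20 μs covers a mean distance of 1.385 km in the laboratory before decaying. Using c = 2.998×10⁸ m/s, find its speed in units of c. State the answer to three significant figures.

Lab distance = (lab lifetime)·v = γτ·βc, so βγ = d/(cτ) = 1385/(2.998×10⁸ × 2.200×10^-6) = 2.0999.
With βγ = 2.0999: γ² = 1 + (βγ)² = 5.40958, and β = (βγ)/γ = 2.0999/2.32585 = 0.903.

0.903c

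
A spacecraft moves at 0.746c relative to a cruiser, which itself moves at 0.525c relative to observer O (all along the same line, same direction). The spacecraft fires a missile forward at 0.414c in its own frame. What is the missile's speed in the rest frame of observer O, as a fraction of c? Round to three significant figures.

0.963c

First combine the missile and spacecraft (S''→S'): u₁ = (0.414 + 0.746)/(1 + 0.414×0.746) = 1.16/1.308844 = 0.88628.
Then combine with the cruiser (S'→S): u = (0.88628 + 0.525)/(1 + 0.88628×0.525) = 1.41128/1.465297 = 0.96314.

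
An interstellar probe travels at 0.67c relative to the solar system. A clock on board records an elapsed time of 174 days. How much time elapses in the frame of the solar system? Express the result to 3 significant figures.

234 days

β² = 0.4489, so γ = 1/√0.5511 = 1.3471.
The onboard clock measures proper time, so the interval in the rest frame of the solar system is dilated: Δt = γ·Δτ = 1.3471 × 174 days = 234 days.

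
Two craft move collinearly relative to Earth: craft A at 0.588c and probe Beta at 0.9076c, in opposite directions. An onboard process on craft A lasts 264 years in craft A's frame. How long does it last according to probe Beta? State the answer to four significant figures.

Transform craft A's velocity into probe Beta's frame: (0.588 + 0.9076)/(1 + 0.588·0.9076) = 1.4956/1.5336688, so the relative speed is 0.97518c.
At |u| = 0.97518c, γ = (1 − 0.950976)^(−1/2) = 4.5164.
The clock on craft A records proper time, so probe Beta measures Δt = γΔτ = 4.5164 × 264 = 1192 years.

1192 years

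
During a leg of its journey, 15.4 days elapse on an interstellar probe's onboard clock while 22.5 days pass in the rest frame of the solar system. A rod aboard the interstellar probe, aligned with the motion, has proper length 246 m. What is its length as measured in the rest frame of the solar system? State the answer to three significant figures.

168 m

γ = Δt/Δτ = 22.5/15.4 = 1.46104.
L = L₀/γ = 246/1.46104 = 168 m.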